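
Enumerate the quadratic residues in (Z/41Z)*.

1 2 4 5 8 9 10 16 18 20 21 23 25 31 32 33 36 37 39 40

Square k = 1,…,20 (k and 41−k give the same square):
1²=1, 2²=4, 3²=9, 4²=16, 5²=25, 6²=36, 7²≡8, 8²≡23, 9²≡40, 10²≡18, 11²≡39, 12²≡21, 13²≡5, 14²≡32, 15²≡20, 16²≡10, 17²≡2, 18²≡37, 19²≡33, 20²≡31 (mod 41).
So the quadratic residues mod 41 are {1, 2, 4, 5, 8, 9, 10, 16, 18, 20, 21, 23, 25, 31, 32, 33, 36, 37, 39, 40}.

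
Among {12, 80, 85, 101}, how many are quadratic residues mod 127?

0

(12/127) = -1 → non-residue.
(80/127) = -1 → non-residue.
(85/127) = -1 → non-residue.
(101/127) = -1 → non-residue.
Total quadratic residues among the 4: 0.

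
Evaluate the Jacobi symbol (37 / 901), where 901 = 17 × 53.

Reciprocity: 37 ≡ 1 and 901 ≡ 1 (mod 4), so (37/901) = +(901/37).
Reduce top mod 37: now compute (13/37).
Reciprocity: 13 ≡ 1 and 37 ≡ 1 (mod 4), so (13/37) = +(37/13).
Reduce top mod 13: now compute (11/13).
Reciprocity: 11 ≡ 3 and 13 ≡ 1 (mod 4), so (11/13) = +(13/11).
Reduce top mod 11: now compute (2/11).
Pull out 2: since 11 ≡ 3 (mod 8), (2/11) = -1.
Reached (1/11) = 1. Collecting the sign flips along the way, the symbol is -1.

-1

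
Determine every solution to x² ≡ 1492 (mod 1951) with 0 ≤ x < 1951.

Since 1951 ≡ 3 (mod 4), a square root of 1492 is 1492^((1951+1)/4) = 1492^488 mod 1951.
Repeated squaring: 1492^2≡1924, 1492^4≡729, 1492^8≡769, 1492^16≡208, 1492^32≡342, 1492^64≡1855, 1492^128≡1412, 1492^256≡1773 (mod 1951).
1492^488 = 1492^(256+128+64+32+8) ≡ 1155 (mod 1951).
Check: 1155² = 1334025 ≡ 1492 (mod 1951). The two roots are 796 and 1155.

796, 1155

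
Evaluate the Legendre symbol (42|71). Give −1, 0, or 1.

Euler's criterion: (42/71) ≡ 42^35 (mod 71).
42^2 ≡ 60 (mod 71)
42^4 ≡ 50 (mod 71)
42^8 ≡ 15 (mod 71)
42^16 ≡ 12 (mod 71)
42^32 ≡ 2 (mod 71)
42^35 = 42^(32+2+1) ≡ 70 (mod 71).
Result is 70 ≡ −1, so (42/71) = −1.

-1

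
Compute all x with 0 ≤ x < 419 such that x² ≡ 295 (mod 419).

53, 366

Since 419 ≡ 3 (mod 4), a square root of 295 is 295^((419+1)/4) = 295^105 mod 419.
Repeated squaring: 295^2≡292, 295^4≡207, 295^8≡111, 295^16≡170, 295^32≡408, 295^64≡121 (mod 419).
295^105 = 295^(64+32+8+1) ≡ 366 (mod 419).
Check: 366² = 133956 ≡ 295 (mod 419). The two roots are 53 and 366.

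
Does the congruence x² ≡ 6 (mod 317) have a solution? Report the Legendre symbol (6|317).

1

Euler's criterion: (6/317) ≡ 6^158 (mod 317).
6^2 ≡ 36 (mod 317)
6^4 ≡ 28 (mod 317)
6^8 ≡ 150 (mod 317)
6^16 ≡ 310 (mod 317)
6^32 ≡ 49 (mod 317)
6^64 ≡ 182 (mod 317)
6^128 ≡ 156 (mod 317)
6^158 = 6^(128+16+8+4+2) ≡ 1 (mod 317).
Result is 1, so (6/317) = 1.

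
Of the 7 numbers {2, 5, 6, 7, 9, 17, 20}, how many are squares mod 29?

(2/29) = -1 → non-residue.
(5/29) = +1 → QR.
(6/29) = +1 → QR.
(7/29) = +1 → QR.
(9/29) = +1 → QR.
(17/29) = -1 → non-residue.
(20/29) = +1 → QR.
Total quadratic residues among the 7: 5.

5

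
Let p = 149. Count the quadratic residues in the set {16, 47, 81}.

(16/149) = +1 → QR.
(47/149) = +1 → QR.
(81/149) = +1 → QR.
Total quadratic residues among the 3: 3.

3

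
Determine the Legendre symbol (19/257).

-1

Reciprocity: 19 ≡ 3 and 257 ≡ 1 (mod 4), so (19/257) = +(257/19).
Reduce top mod 19: now compute (10/19).
Pull out 2: since 19 ≡ 3 (mod 8), (2/19) = -1.
Reciprocity: 5 ≡ 1 and 19 ≡ 3 (mod 4), so (5/19) = +(19/5).
Reduce top mod 5: now compute (4/5).
Pull out 2^2: since 5 ≡ 5 (mod 8), (2/5) = -1, so (2/5)^2 = +1.
Reached (1/5) = 1. Collecting the sign flips along the way, the symbol is -1.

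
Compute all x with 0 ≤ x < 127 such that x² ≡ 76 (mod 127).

40, 87

Since 127 ≡ 3 (mod 4), a square root of 76 is 76^((127+1)/4) = 76^32 mod 127.
Repeated squaring: 76^2≡61, 76^4≡38, 76^8≡47, 76^16≡50, 76^32≡87 (mod 127).
76^32 = 76^(32) ≡ 87 (mod 127).
Check: 87² = 7569 ≡ 76 (mod 127). The two roots are 40 and 87.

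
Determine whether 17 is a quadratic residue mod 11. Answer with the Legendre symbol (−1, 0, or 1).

First reduce: 17 ≡ 6 (mod 11).
Pull out 2: since 11 ≡ 3 (mod 8), (2/11) = -1.
Reciprocity: 3 ≡ 3 and 11 ≡ 3 (mod 4), so (3/11) = −(11/3).
Reduce top mod 3: now compute (2/3).
Pull out 2: since 3 ≡ 3 (mod 8), (2/3) = -1.
Reached (1/3) = 1. Collecting the sign flips along the way, the symbol is -1.

-1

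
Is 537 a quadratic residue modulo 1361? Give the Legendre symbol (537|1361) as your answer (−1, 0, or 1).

-1

Reciprocity: 537 ≡ 1 and 1361 ≡ 1 (mod 4), so (537/1361) = +(1361/537).
Reduce top mod 537: now compute (287/537).
Reciprocity: 287 ≡ 3 and 537 ≡ 1 (mod 4), so (287/537) = +(537/287).
Reduce top mod 287: now compute (250/287).
Pull out 2: since 287 ≡ 7 (mod 8), (2/287) = +1.
Reciprocity: 125 ≡ 1 and 287 ≡ 3 (mod 4), so (125/287) = +(287/125).
Reduce top mod 125: now compute (37/125).
Reciprocity: 37 ≡ 1 and 125 ≡ 1 (mod 4), so (37/125) = +(125/37).
Reduce top mod 37: now compute (14/37).
Pull out 2: since 37 ≡ 5 (mod 8), (2/37) = -1.
Reciprocity: 7 ≡ 3 and 37 ≡ 1 (mod 4), so (7/37) = +(37/7).
Reduce top mod 7: now compute (2/7).
Pull out 2: since 7 ≡ 7 (mod 8), (2/7) = +1.
Reached (1/7) = 1. Collecting the sign flips along the way, the symbol is -1.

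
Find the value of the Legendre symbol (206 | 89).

First reduce: 206 ≡ 28 (mod 89).
Pull out 2^2: since 89 ≡ 1 (mod 8), (2/89) = +1, so (2/89)^2 = +1.
Reciprocity: 7 ≡ 3 and 89 ≡ 1 (mod 4), so (7/89) = +(89/7).
Reduce top mod 7: now compute (5/7).
Reciprocity: 5 ≡ 1 and 7 ≡ 3 (mod 4), so (5/7) = +(7/5).
Reduce top mod 5: now compute (2/5).
Pull out 2: since 5 ≡ 5 (mod 8), (2/5) = -1.
Reached (1/5) = 1. Collecting the sign flips along the way, the symbol is -1.

-1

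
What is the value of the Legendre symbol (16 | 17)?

Pull out 2^4: since 17 ≡ 1 (mod 8), (2/17) = +1, so (2/17)^4 = +1.
Reached (1/17) = 1. Collecting the sign flips along the way, the symbol is +1.

1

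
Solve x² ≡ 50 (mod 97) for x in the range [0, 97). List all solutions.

27, 70

97 ≡ 1 (mod 4), so we find a root by search.
Trying successive values, 27² = 729 ≡ 50 (mod 97). The other root is 97 − 27 = 70.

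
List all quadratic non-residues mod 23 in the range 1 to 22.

5 7 10 11 14 15 17 19 20 21 22

Square k = 1,…,11 (k and 23−k give the same square):
1²=1, 2²=4, 3²=9, 4²=16, 5²≡2, 6²≡13, 7²≡3, 8²≡18, 9²≡12, 10²≡8, 11²≡6 (mod 23).
The residues are {1, 2, 3, 4, 6, 8, 9, 12, 13, 16, 18}; the non-residues are the remaining 11 nonzero classes.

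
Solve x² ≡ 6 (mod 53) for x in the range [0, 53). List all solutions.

53 ≡ 1 (mod 4), so we find a root by search.
Trying successive values, 18² = 324 ≡ 6 (mod 53). The other root is 53 − 18 = 35.

18, 35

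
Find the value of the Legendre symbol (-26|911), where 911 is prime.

Euler's criterion: (-26/911) ≡ 885^455 (mod 911).
885^2 ≡ 676 (mod 911)
885^4 ≡ 565 (mod 911)
885^8 ≡ 375 (mod 911)
885^16 ≡ 331 (mod 911)
885^32 ≡ 241 (mod 911)
885^64 ≡ 688 (mod 911)
885^128 ≡ 535 (mod 911)
885^256 ≡ 171 (mod 911)
885^455 = 885^(256+128+64+4+2+1) ≡ 910 (mod 911).
Result is 910 ≡ −1, so (-26/911) = −1.

-1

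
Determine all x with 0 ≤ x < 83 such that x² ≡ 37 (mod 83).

28, 55

Since 83 ≡ 3 (mod 4), a square root of 37 is 37^((83+1)/4) = 37^21 mod 83.
Repeated squaring: 37^2≡41, 37^4≡21, 37^8≡26, 37^16≡12 (mod 83).
37^21 = 37^(16+4+1) ≡ 28 (mod 83).
Check: 28² = 784 ≡ 37 (mod 83). The two roots are 28 and 55.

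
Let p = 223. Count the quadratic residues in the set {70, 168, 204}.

(70/223) = -1 → non-residue.
(168/223) = -1 → non-residue.
(204/223) = -1 → non-residue.
Total quadratic residues among the 3: 0.

0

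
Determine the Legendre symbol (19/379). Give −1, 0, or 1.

1

Reciprocity: 19 ≡ 3 and 379 ≡ 3 (mod 4), so (19/379) = −(379/19).
Reduce top mod 19: now compute (18/19).
Pull out 2: since 19 ≡ 3 (mod 8), (2/19) = -1.
Reciprocity: 9 ≡ 1 and 19 ≡ 3 (mod 4), so (9/19) = +(19/9).
Reduce top mod 9: now compute (1/9).
Reached (1/9) = 1. Collecting the sign flips along the way, the symbol is +1.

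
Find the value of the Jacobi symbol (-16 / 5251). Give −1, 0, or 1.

First reduce: -16 ≡ 5235 (mod 5251).
Reciprocity: 5235 ≡ 3 and 5251 ≡ 3 (mod 4), so (5235/5251) = −(5251/5235).
Reduce top mod 5235: now compute (16/5235).
Pull out 2^4: since 5235 ≡ 3 (mod 8), (2/5235) = -1, so (2/5235)^4 = +1.
Reached (1/5235) = 1. Collecting the sign flips along the way, the symbol is -1.

-1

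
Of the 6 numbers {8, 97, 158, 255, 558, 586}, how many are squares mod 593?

5

(8/593) = +1 → QR.
(97/593) = +1 → QR.
(158/593) = +1 → QR.
(255/593) = +1 → QR.
(558/593) = +1 → QR.
(586/593) = -1 → non-residue.
Total quadratic residues among the 6: 5.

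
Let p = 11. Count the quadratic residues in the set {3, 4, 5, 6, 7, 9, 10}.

(3/11) = +1 → QR.
(4/11) = +1 → QR.
(5/11) = +1 → QR.
(6/11) = -1 → non-residue.
(7/11) = -1 → non-residue.
(9/11) = +1 → QR.
(10/11) = -1 → non-residue.
Total quadratic residues among the 7: 4.

4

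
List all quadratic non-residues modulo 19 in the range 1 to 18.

2,3,8,10,12,13,14,15,18

Square k = 1,…,9 (k and 19−k give the same square):
1²=1, 2²=4, 3²=9, 4²=16, 5²≡6, 6²≡17, 7²≡11, 8²≡7, 9²≡5 (mod 19).
The residues are {1, 4, 5, 6, 7, 9, 11, 16, 17}; the non-residues are the remaining 9 nonzero classes.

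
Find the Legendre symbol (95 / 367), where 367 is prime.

1

Euler's criterion: (95/367) ≡ 95^183 (mod 367).
95^2 ≡ 217 (mod 367)
95^4 ≡ 113 (mod 367)
95^8 ≡ 291 (mod 367)
95^16 ≡ 271 (mod 367)
95^32 ≡ 41 (mod 367)
95^64 ≡ 213 (mod 367)
95^128 ≡ 228 (mod 367)
95^183 = 95^(128+32+16+4+2+1) ≡ 1 (mod 367).
Result is 1, so (95/367) = 1.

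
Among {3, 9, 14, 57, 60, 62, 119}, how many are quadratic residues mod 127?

3

(3/127) = -1 → non-residue.
(9/127) = +1 → QR.
(14/127) = -1 → non-residue.
(57/127) = -1 → non-residue.
(60/127) = +1 → QR.
(62/127) = +1 → QR.
(119/127) = -1 → non-residue.
Total quadratic residues among the 7: 3.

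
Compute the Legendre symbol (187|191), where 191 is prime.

-1

Euler's criterion: (187/191) ≡ 187^95 (mod 191).
187^2 ≡ 16 (mod 191)
187^4 ≡ 65 (mod 191)
187^8 ≡ 23 (mod 191)
187^16 ≡ 147 (mod 191)
187^32 ≡ 26 (mod 191)
187^64 ≡ 103 (mod 191)
187^95 = 187^(64+16+8+4+2+1) ≡ 190 (mod 191).
Result is 190 ≡ −1, so (187/191) = −1.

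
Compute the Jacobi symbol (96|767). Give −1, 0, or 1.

1

Pull out 2^5: since 767 ≡ 7 (mod 8), (2/767) = +1, so (2/767)^5 = +1.
Reciprocity: 3 ≡ 3 and 767 ≡ 3 (mod 4), so (3/767) = −(767/3).
Reduce top mod 3: now compute (2/3).
Pull out 2: since 3 ≡ 3 (mod 8), (2/3) = -1.
Reached (1/3) = 1. Collecting the sign flips along the way, the symbol is +1.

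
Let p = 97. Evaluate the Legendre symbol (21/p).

Reciprocity: 21 ≡ 1 and 97 ≡ 1 (mod 4), so (21/97) = +(97/21).
Reduce top mod 21: now compute (13/21).
Reciprocity: 13 ≡ 1 and 21 ≡ 1 (mod 4), so (13/21) = +(21/13).
Reduce top mod 13: now compute (8/13).
Pull out 2^3: since 13 ≡ 5 (mod 8), (2/13) = -1, so (2/13)^3 = -1.
Reached (1/13) = 1. Collecting the sign flips along the way, the symbol is -1.

-1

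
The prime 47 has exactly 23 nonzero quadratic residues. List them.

1, 2, 3, 4, 6, 7, 8, 9, 12, 14, 16, 17, 18, 21, 24, 25, 27, 28, 32, 34, 36, 37, 42

Square k = 1,…,23 (k and 47−k give the same square):
1²=1, 2²=4, 3²=9, 4²=16, 5²=25, 6²=36, 7²≡2, 8²≡17, 9²≡34, 10²≡6, 11²≡27, 12²≡3, 13²≡28, 14²≡8, 15²≡37, 16²≡21, 17²≡7, 18²≡42, 19²≡32, 20²≡24, 21²≡18, 22²≡14, 23²≡12 (mod 47).
So the quadratic residues mod 47 are {1, 2, 3, 4, 6, 7, 8, 9, 12, 14, 16, 17, 18, 21, 24, 25, 27, 28, 32, 34, 36, 37, 42}.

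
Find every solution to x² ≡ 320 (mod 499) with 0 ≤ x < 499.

Since 499 ≡ 3 (mod 4), a square root of 320 is 320^((499+1)/4) = 320^125 mod 499.
Repeated squaring: 320^2≡105, 320^4≡47, 320^8≡213, 320^16≡459, 320^32≡103, 320^64≡130 (mod 499).
320^125 = 320^(64+32+16+8+4+1) ≡ 400 (mod 499).
Check: 400² = 160000 ≡ 320 (mod 499). The two roots are 99 and 400.

99, 400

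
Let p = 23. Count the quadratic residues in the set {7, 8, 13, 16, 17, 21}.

3

(7/23) = -1 → non-residue.
(8/23) = +1 → QR.
(13/23) = +1 → QR.
(16/23) = +1 → QR.
(17/23) = -1 → non-residue.
(21/23) = -1 → non-residue.
Total quadratic residues among the 6: 3.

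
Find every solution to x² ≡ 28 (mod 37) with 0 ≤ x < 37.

18, 19

37 ≡ 1 (mod 4), so we find a root by search.
Trying successive values, 18² = 324 ≡ 28 (mod 37). The other root is 37 − 18 = 19.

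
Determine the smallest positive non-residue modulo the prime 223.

(2/223) = +1, so 2 is a residue.
(3/223) = −1, so 3 is the smallest positive non-residue mod 223.

3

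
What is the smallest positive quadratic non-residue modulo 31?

(2/31) = +1, so 2 is a residue.
(3/31) = −1, so 3 is the smallest positive non-residue mod 31.

3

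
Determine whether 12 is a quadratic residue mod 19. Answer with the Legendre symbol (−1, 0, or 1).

-1

Pull out 2^2: since 19 ≡ 3 (mod 8), (2/19) = -1, so (2/19)^2 = +1.
Reciprocity: 3 ≡ 3 and 19 ≡ 3 (mod 4), so (3/19) = −(19/3).
Reduce top mod 3: now compute (1/3).
Reached (1/3) = 1. Collecting the sign flips along the way, the symbol is -1.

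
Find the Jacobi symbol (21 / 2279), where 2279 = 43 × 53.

Reciprocity: 21 ≡ 1 and 2279 ≡ 3 (mod 4), so (21/2279) = +(2279/21).
Reduce top mod 21: now compute (11/21).
Reciprocity: 11 ≡ 3 and 21 ≡ 1 (mod 4), so (11/21) = +(21/11).
Reduce top mod 11: now compute (10/11).
Pull out 2: since 11 ≡ 3 (mod 8), (2/11) = -1.
Reciprocity: 5 ≡ 1 and 11 ≡ 3 (mod 4), so (5/11) = +(11/5).
Reduce top mod 5: now compute (1/5).
Reached (1/5) = 1. Collecting the sign flips along the way, the symbol is -1.

-1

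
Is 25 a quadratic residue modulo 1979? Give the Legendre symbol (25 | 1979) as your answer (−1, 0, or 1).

Reciprocity: 25 ≡ 1 and 1979 ≡ 3 (mod 4), so (25/1979) = +(1979/25).
Reduce top mod 25: now compute (4/25).
Pull out 2^2: since 25 ≡ 1 (mod 8), (2/25) = +1, so (2/25)^2 = +1.
Reached (1/25) = 1. Collecting the sign flips along the way, the symbol is +1.

1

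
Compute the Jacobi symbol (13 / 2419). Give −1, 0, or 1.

1

Reciprocity: 13 ≡ 1 and 2419 ≡ 3 (mod 4), so (13/2419) = +(2419/13).
Reduce top mod 13: now compute (1/13).
Reached (1/13) = 1. Collecting the sign flips along the way, the symbol is +1.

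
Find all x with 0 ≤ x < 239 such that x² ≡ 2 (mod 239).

Since 239 ≡ 3 (mod 4), a square root of 2 is 2^((239+1)/4) = 2^60 mod 239.
Repeated squaring: 2^2≡4, 2^4≡16, 2^8≡17, 2^16≡50, 2^32≡110 (mod 239).
2^60 = 2^(32+16+8+4) ≡ 99 (mod 239).
Check: 99² = 9801 ≡ 2 (mod 239). The two roots are 99 and 140.

99, 140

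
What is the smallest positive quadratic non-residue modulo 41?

3

(2/41) = +1, so 2 is a residue.
(3/41) = −1, so 3 is the smallest positive non-residue mod 41.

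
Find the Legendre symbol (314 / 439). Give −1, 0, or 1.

Pull out 2: since 439 ≡ 7 (mod 8), (2/439) = +1.
Reciprocity: 157 ≡ 1 and 439 ≡ 3 (mod 4), so (157/439) = +(439/157).
Reduce top mod 157: now compute (125/157).
Reciprocity: 125 ≡ 1 and 157 ≡ 1 (mod 4), so (125/157) = +(157/125).
Reduce top mod 125: now compute (32/125).
Pull out 2^5: since 125 ≡ 5 (mod 8), (2/125) = -1, so (2/125)^5 = -1.
Reached (1/125) = 1. Collecting the sign flips along the way, the symbol is -1.

-1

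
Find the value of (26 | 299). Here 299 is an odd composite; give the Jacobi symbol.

0

Pull out 2: since 299 ≡ 3 (mod 8), (2/299) = -1.
Reciprocity: 13 ≡ 1 and 299 ≡ 3 (mod 4), so (13/299) = +(299/13).
Reduce top mod 13: now compute (0/13).
Top reduces to 0: gcd > 1, so the symbol is 0.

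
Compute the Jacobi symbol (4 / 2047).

1

Pull out 2^2: since 2047 ≡ 7 (mod 8), (2/2047) = +1, so (2/2047)^2 = +1.
Reached (1/2047) = 1. Collecting the sign flips along the way, the symbol is +1.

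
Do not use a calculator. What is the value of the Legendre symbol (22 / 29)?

1

Euler's criterion: (22/29) ≡ 22^14 (mod 29).
22^2 ≡ 20 (mod 29)
22^4 ≡ 23 (mod 29)
22^8 ≡ 7 (mod 29)
22^14 = 22^(8+4+2) ≡ 1 (mod 29).
Result is 1, so (22/29) = 1.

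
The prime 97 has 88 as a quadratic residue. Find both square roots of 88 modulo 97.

31, 66

97 ≡ 1 (mod 4), so we find a root by search.
Trying successive values, 31² = 961 ≡ 88 (mod 97). The other root is 97 − 31 = 66.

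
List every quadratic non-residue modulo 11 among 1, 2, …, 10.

Square k = 1,…,5 (k and 11−k give the same square):
1²=1, 2²=4, 3²=9, 4²≡5, 5²≡3 (mod 11).
The residues are {1, 3, 4, 5, 9}; the non-residues are the remaining 5 nonzero classes.

2, 6, 7, 8, 10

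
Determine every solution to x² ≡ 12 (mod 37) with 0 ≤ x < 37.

37 ≡ 1 (mod 4), so we find a root by search.
Trying successive values, 7² = 49 ≡ 12 (mod 37). The other root is 37 − 7 = 30.

7, 30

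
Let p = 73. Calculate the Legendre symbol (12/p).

1

Pull out 2^2: since 73 ≡ 1 (mod 8), (2/73) = +1, so (2/73)^2 = +1.
Reciprocity: 3 ≡ 3 and 73 ≡ 1 (mod 4), so (3/73) = +(73/3).
Reduce top mod 3: now compute (1/3).
Reached (1/3) = 1. Collecting the sign flips along the way, the symbol is +1.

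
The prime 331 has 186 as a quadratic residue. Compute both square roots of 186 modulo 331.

67, 264

Since 331 ≡ 3 (mod 4), a square root of 186 is 186^((331+1)/4) = 186^83 mod 331.
Repeated squaring: 186^2≡172, 186^4≡125, 186^8≡68, 186^16≡321, 186^32≡100, 186^64≡70 (mod 331).
186^83 = 186^(64+16+2+1) ≡ 67 (mod 331).
Check: 67² = 4489 ≡ 186 (mod 331). The two roots are 67 and 264.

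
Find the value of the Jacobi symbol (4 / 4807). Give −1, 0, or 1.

Pull out 2^2: since 4807 ≡ 7 (mod 8), (2/4807) = +1, so (2/4807)^2 = +1.
Reached (1/4807) = 1. Collecting the sign flips along the way, the symbol is +1.

1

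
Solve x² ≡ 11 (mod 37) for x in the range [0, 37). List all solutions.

14, 23

37 ≡ 1 (mod 4), so we find a root by search.
Trying successive values, 14² = 196 ≡ 11 (mod 37). The other root is 37 − 14 = 23.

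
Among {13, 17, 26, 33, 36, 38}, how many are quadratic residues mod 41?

(13/41) = -1 → non-residue.
(17/41) = -1 → non-residue.
(26/41) = -1 → non-residue.
(33/41) = +1 → QR.
(36/41) = +1 → QR.
(38/41) = -1 → non-residue.
Total quadratic residues among the 6: 2.

2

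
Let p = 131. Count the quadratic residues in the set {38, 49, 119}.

(38/131) = +1 → QR.
(49/131) = +1 → QR.
(119/131) = -1 → non-residue.
Total quadratic residues among the 3: 2.

2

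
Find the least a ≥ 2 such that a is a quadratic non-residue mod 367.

(2/367) = +1, so 2 is a residue.
(3/367) = −1, so 3 is the smallest positive non-residue mod 367.

3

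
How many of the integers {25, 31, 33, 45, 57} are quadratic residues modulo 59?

3

(25/59) = +1 → QR.
(31/59) = -1 → non-residue.
(33/59) = -1 → non-residue.
(45/59) = +1 → QR.
(57/59) = +1 → QR.
Total quadratic residues among the 5: 3.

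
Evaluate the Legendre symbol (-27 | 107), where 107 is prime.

-1

Euler's criterion: (-27/107) ≡ 80^53 (mod 107).
80^2 ≡ 87 (mod 107)
80^4 ≡ 79 (mod 107)
80^8 ≡ 35 (mod 107)
80^16 ≡ 48 (mod 107)
80^32 ≡ 57 (mod 107)
80^53 = 80^(32+16+4+1) ≡ 106 (mod 107).
Result is 106 ≡ −1, so (-27/107) = −1.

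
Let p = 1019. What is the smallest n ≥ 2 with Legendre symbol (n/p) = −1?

(2/1019) = −1, so 2 is the smallest positive non-residue mod 1019.

2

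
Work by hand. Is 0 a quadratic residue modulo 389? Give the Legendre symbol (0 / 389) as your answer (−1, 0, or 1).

Top reduces to 0: gcd > 1, so the symbol is 0.

0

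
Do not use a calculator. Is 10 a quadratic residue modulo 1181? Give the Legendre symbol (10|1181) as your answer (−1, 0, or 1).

Euler's criterion: (10/1181) ≡ 10^590 (mod 1181).
10^2 ≡ 100 (mod 1181)
10^4 ≡ 552 (mod 1181)
10^8 ≡ 6 (mod 1181)
10^16 ≡ 36 (mod 1181)
10^32 ≡ 115 (mod 1181)
10^64 ≡ 234 (mod 1181)
10^128 ≡ 430 (mod 1181)
10^256 ≡ 664 (mod 1181)
10^512 ≡ 383 (mod 1181)
10^590 = 10^(512+64+8+4+2) ≡ 1180 (mod 1181).
Result is 1180 ≡ −1, so (10/1181) = −1.

-1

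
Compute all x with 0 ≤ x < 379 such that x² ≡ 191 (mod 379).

Since 379 ≡ 3 (mod 4), a square root of 191 is 191^((379+1)/4) = 191^95 mod 379.
Repeated squaring: 191^2≡97, 191^4≡313, 191^8≡187, 191^16≡101, 191^32≡347, 191^64≡266 (mod 379).
191^95 = 191^(64+16+8+4+2+1) ≡ 263 (mod 379).
Check: 263² = 69169 ≡ 191 (mod 379). The two roots are 116 and 263.

116, 263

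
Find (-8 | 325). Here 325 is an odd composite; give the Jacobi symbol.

First reduce: -8 ≡ 317 (mod 325).
Reciprocity: 317 ≡ 1 and 325 ≡ 1 (mod 4), so (317/325) = +(325/317).
Reduce top mod 317: now compute (8/317).
Pull out 2^3: since 317 ≡ 5 (mod 8), (2/317) = -1, so (2/317)^3 = -1.
Reached (1/317) = 1. Collecting the sign flips along the way, the symbol is -1.

-1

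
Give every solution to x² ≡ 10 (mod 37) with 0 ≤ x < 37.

37 ≡ 1 (mod 4), so we find a root by search.
Trying successive values, 11² = 121 ≡ 10 (mod 37). The other root is 37 − 11 = 26.

11, 26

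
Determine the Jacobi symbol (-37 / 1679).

1

First reduce: -37 ≡ 1642 (mod 1679).
Pull out 2: since 1679 ≡ 7 (mod 8), (2/1679) = +1.
Reciprocity: 821 ≡ 1 and 1679 ≡ 3 (mod 4), so (821/1679) = +(1679/821).
Reduce top mod 821: now compute (37/821).
Reciprocity: 37 ≡ 1 and 821 ≡ 1 (mod 4), so (37/821) = +(821/37).
Reduce top mod 37: now compute (7/37).
Reciprocity: 7 ≡ 3 and 37 ≡ 1 (mod 4), so (7/37) = +(37/7).
Reduce top mod 7: now compute (2/7).
Pull out 2: since 7 ≡ 7 (mod 8), (2/7) = +1.
Reached (1/7) = 1. Collecting the sign flips along the way, the symbol is +1.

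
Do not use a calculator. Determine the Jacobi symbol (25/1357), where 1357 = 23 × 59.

Reciprocity: 25 ≡ 1 and 1357 ≡ 1 (mod 4), so (25/1357) = +(1357/25).
Reduce top mod 25: now compute (7/25).
Reciprocity: 7 ≡ 3 and 25 ≡ 1 (mod 4), so (7/25) = +(25/7).
Reduce top mod 7: now compute (4/7).
Pull out 2^2: since 7 ≡ 7 (mod 8), (2/7) = +1, so (2/7)^2 = +1.
Reached (1/7) = 1. Collecting the sign flips along the way, the symbol is +1.

1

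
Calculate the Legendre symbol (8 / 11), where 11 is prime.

Euler's criterion: (8/11) ≡ 8^5 (mod 11).
8^2 ≡ 9 (mod 11)
8^4 ≡ 4 (mod 11)
8^5 = 8^(4+1) ≡ 10 (mod 11).
Result is 10 ≡ −1, so (8/11) = −1.

-1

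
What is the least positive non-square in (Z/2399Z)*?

11

(2/2399) = +1, so 2 is a residue.
(3/2399) = +1, so 3 is a residue.
(4/2399) = +1, so 4 is a residue.
(5/2399) = +1, so 5 is a residue.
(6/2399) = +1, so 6 is a residue.
(7/2399) = +1, so 7 is a residue.
(8/2399) = +1, so 8 is a residue.
(9/2399) = +1, so 9 is a residue.
(10/2399) = +1, so 10 is a residue.
(11/2399) = −1, so 11 is the smallest positive non-residue mod 2399.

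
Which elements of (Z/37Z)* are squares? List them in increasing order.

Square k = 1,…,18 (k and 37−k give the same square):
1²=1, 2²=4, 3²=9, 4²=16, 5²=25, 6²=36, 7²≡12, 8²≡27, 9²≡7, 10²≡26, 11²≡10, 12²≡33, 13²≡21, 14²≡11, 15²≡3, 16²≡34, 17²≡30, 18²≡28 (mod 37).
So the quadratic residues mod 37 are {1, 3, 4, 7, 9, 10, 11, 12, 16, 21, 25, 26, 27, 28, 30, 33, 34, 36}.

1 3 4 7 9 10 11 12 16 21 25 26 27 28 30 33 34 36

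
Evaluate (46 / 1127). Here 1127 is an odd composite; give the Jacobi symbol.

Pull out 2: since 1127 ≡ 7 (mod 8), (2/1127) = +1.
Reciprocity: 23 ≡ 3 and 1127 ≡ 3 (mod 4), so (23/1127) = −(1127/23).
Reduce top mod 23: now compute (0/23).
Top reduces to 0: gcd > 1, so the symbol is 0.

0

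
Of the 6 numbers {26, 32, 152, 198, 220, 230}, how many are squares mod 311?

(26/311) = +1 → QR.
(32/311) = +1 → QR.
(152/311) = -1 → non-residue.
(198/311) = -1 → non-residue.
(220/311) = -1 → non-residue.
(230/311) = -1 → non-residue.
Total quadratic residues among the 6: 2.

2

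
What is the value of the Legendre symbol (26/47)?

-1

Pull out 2: since 47 ≡ 7 (mod 8), (2/47) = +1.
Reciprocity: 13 ≡ 1 and 47 ≡ 3 (mod 4), so (13/47) = +(47/13).
Reduce top mod 13: now compute (8/13).
Pull out 2^3: since 13 ≡ 5 (mod 8), (2/13) = -1, so (2/13)^3 = -1.
Reached (1/13) = 1. Collecting the sign flips along the way, the symbol is -1.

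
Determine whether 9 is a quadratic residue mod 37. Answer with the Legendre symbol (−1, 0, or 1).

Reciprocity: 9 ≡ 1 and 37 ≡ 1 (mod 4), so (9/37) = +(37/9).
Reduce top mod 9: now compute (1/9).
Reached (1/9) = 1. Collecting the sign flips along the way, the symbol is +1.

1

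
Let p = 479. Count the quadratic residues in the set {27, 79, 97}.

2

(27/479) = +1 → QR.
(79/479) = -1 → non-residue.
(97/479) = +1 → QR.
Total quadratic residues among the 3: 2.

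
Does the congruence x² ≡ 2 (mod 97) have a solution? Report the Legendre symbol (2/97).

Pull out 2: since 97 ≡ 1 (mod 8), (2/97) = +1.
Reached (1/97) = 1. Collecting the sign flips along the way, the symbol is +1.

1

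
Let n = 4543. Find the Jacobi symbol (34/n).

1

Pull out 2: since 4543 ≡ 7 (mod 8), (2/4543) = +1.
Reciprocity: 17 ≡ 1 and 4543 ≡ 3 (mod 4), so (17/4543) = +(4543/17).
Reduce top mod 17: now compute (4/17).
Pull out 2^2: since 17 ≡ 1 (mod 8), (2/17) = +1, so (2/17)^2 = +1.
Reached (1/17) = 1. Collecting the sign flips along the way, the symbol is +1.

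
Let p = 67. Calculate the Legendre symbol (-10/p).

-1

Euler's criterion: (-10/67) ≡ 57^33 (mod 67).
57^2 ≡ 33 (mod 67)
57^4 ≡ 17 (mod 67)
57^8 ≡ 21 (mod 67)
57^16 ≡ 39 (mod 67)
57^32 ≡ 47 (mod 67)
57^33 = 57^(32+1) ≡ 66 (mod 67).
Result is 66 ≡ −1, so (-10/67) = −1.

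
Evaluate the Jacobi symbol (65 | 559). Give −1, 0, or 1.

0

Reciprocity: 65 ≡ 1 and 559 ≡ 3 (mod 4), so (65/559) = +(559/65).
Reduce top mod 65: now compute (39/65).
Reciprocity: 39 ≡ 3 and 65 ≡ 1 (mod 4), so (39/65) = +(65/39).
Reduce top mod 39: now compute (26/39).
Pull out 2: since 39 ≡ 7 (mod 8), (2/39) = +1.
Reciprocity: 13 ≡ 1 and 39 ≡ 3 (mod 4), so (13/39) = +(39/13).
Reduce top mod 13: now compute (0/13).
Top reduces to 0: gcd > 1, so the symbol is 0.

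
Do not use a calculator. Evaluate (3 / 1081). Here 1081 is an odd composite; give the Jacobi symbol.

Reciprocity: 3 ≡ 3 and 1081 ≡ 1 (mod 4), so (3/1081) = +(1081/3).
Reduce top mod 3: now compute (1/3).
Reached (1/3) = 1. Collecting the sign flips along the way, the symbol is +1.

1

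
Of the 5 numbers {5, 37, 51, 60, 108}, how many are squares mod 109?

3

(5/109) = +1 → QR.
(37/109) = -1 → non-residue.
(51/109) = -1 → non-residue.
(60/109) = +1 → QR.
(108/109) = +1 → QR.
Total quadratic residues among the 5: 3.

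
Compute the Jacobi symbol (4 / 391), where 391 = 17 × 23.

1

Pull out 2^2: since 391 ≡ 7 (mod 8), (2/391) = +1, so (2/391)^2 = +1.
Reached (1/391) = 1. Collecting the sign flips along the way, the symbol is +1.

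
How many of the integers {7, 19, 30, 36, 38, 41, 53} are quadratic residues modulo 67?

(7/67) = -1 → non-residue.
(19/67) = +1 → QR.
(30/67) = -1 → non-residue.
(36/67) = +1 → QR.
(38/67) = -1 → non-residue.
(41/67) = -1 → non-residue.
(53/67) = -1 → non-residue.
Total quadratic residues among the 7: 2.

2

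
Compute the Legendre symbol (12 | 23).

1

Pull out 2^2: since 23 ≡ 7 (mod 8), (2/23) = +1, so (2/23)^2 = +1.
Reciprocity: 3 ≡ 3 and 23 ≡ 3 (mod 4), so (3/23) = −(23/3).
Reduce top mod 3: now compute (2/3).
Pull out 2: since 3 ≡ 3 (mod 8), (2/3) = -1.
Reached (1/3) = 1. Collecting the sign flips along the way, the symbol is +1.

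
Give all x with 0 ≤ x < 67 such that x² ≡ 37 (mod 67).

29, 38

Since 67 ≡ 3 (mod 4), a square root of 37 is 37^((67+1)/4) = 37^17 mod 67.
Repeated squaring: 37^2≡29, 37^4≡37, 37^8≡29, 37^16≡37 (mod 67).
37^17 = 37^(16+1) ≡ 29 (mod 67).
Check: 29² = 841 ≡ 37 (mod 67). The two roots are 29 and 38.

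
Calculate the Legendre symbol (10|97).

-1

Euler's criterion: (10/97) ≡ 10^48 (mod 97).
10^2 ≡ 3 (mod 97)
10^4 ≡ 9 (mod 97)
10^8 ≡ 81 (mod 97)
10^16 ≡ 62 (mod 97)
10^32 ≡ 61 (mod 97)
10^48 = 10^(32+16) ≡ 96 (mod 97).
Result is 96 ≡ −1, so (10/97) = −1.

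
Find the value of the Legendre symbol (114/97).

Euler's criterion: (114/97) ≡ 17^48 (mod 97).
17^2 ≡ 95 (mod 97)
17^4 ≡ 4 (mod 97)
17^8 ≡ 16 (mod 97)
17^16 ≡ 62 (mod 97)
17^32 ≡ 61 (mod 97)
17^48 = 17^(32+16) ≡ 96 (mod 97).
Result is 96 ≡ −1, so (114/97) = −1.

-1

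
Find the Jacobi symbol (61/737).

1

Reciprocity: 61 ≡ 1 and 737 ≡ 1 (mod 4), so (61/737) = +(737/61).
Reduce top mod 61: now compute (5/61).
Reciprocity: 5 ≡ 1 and 61 ≡ 1 (mod 4), so (5/61) = +(61/5).
Reduce top mod 5: now compute (1/5).
Reached (1/5) = 1. Collecting the sign flips along the way, the symbol is +1.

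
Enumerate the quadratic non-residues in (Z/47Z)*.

Square k = 1,…,23 (k and 47−k give the same square):
1²=1, 2²=4, 3²=9, 4²=16, 5²=25, 6²=36, 7²≡2, 8²≡17, 9²≡34, 10²≡6, 11²≡27, 12²≡3, 13²≡28, 14²≡8, 15²≡37, 16²≡21, 17²≡7, 18²≡42, 19²≡32, 20²≡24, 21²≡18, 22²≡14, 23²≡12 (mod 47).
The residues are {1, 2, 3, 4, 6, 7, 8, 9, 12, 14, 16, 17, 18, 21, 24, 25, 27, 28, 32, 34, 36, 37, 42}; the non-residues are the remaining 23 nonzero classes.

5 10 11 13 15 19 20 22 23 26 29 30 31 33 35 38 39 40 41 43 44 45 46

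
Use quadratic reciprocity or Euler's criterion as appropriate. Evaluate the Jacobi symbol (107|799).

1

Reciprocity: 107 ≡ 3 and 799 ≡ 3 (mod 4), so (107/799) = −(799/107).
Reduce top mod 107: now compute (50/107).
Pull out 2: since 107 ≡ 3 (mod 8), (2/107) = -1.
Reciprocity: 25 ≡ 1 and 107 ≡ 3 (mod 4), so (25/107) = +(107/25).
Reduce top mod 25: now compute (7/25).
Reciprocity: 7 ≡ 3 and 25 ≡ 1 (mod 4), so (7/25) = +(25/7).
Reduce top mod 7: now compute (4/7).
Pull out 2^2: since 7 ≡ 7 (mod 8), (2/7) = +1, so (2/7)^2 = +1.
Reached (1/7) = 1. Collecting the sign flips along the way, the symbol is +1.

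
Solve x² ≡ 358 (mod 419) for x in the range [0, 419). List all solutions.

Since 419 ≡ 3 (mod 4), a square root of 358 is 358^((419+1)/4) = 358^105 mod 419.
Repeated squaring: 358^2≡369, 358^4≡405, 358^8≡196, 358^16≡287, 358^32≡245, 358^64≡108 (mod 419).
358^105 = 358^(64+32+8+1) ≡ 134 (mod 419).
Check: 134² = 17956 ≡ 358 (mod 419). The two roots are 134 and 285.

134, 285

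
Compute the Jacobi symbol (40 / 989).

-1

Pull out 2^3: since 989 ≡ 5 (mod 8), (2/989) = -1, so (2/989)^3 = -1.
Reciprocity: 5 ≡ 1 and 989 ≡ 1 (mod 4), so (5/989) = +(989/5).
Reduce top mod 5: now compute (4/5).
Pull out 2^2: since 5 ≡ 5 (mod 8), (2/5) = -1, so (2/5)^2 = +1.
Reached (1/5) = 1. Collecting the sign flips along the way, the symbol is -1.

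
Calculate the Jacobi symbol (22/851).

Pull out 2: since 851 ≡ 3 (mod 8), (2/851) = -1.
Reciprocity: 11 ≡ 3 and 851 ≡ 3 (mod 4), so (11/851) = −(851/11).
Reduce top mod 11: now compute (4/11).
Pull out 2^2: since 11 ≡ 3 (mod 8), (2/11) = -1, so (2/11)^2 = +1.
Reached (1/11) = 1. Collecting the sign flips along the way, the symbol is +1.

1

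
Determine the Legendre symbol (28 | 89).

Pull out 2^2: since 89 ≡ 1 (mod 8), (2/89) = +1, so (2/89)^2 = +1.
Reciprocity: 7 ≡ 3 and 89 ≡ 1 (mod 4), so (7/89) = +(89/7).
Reduce top mod 7: now compute (5/7).
Reciprocity: 5 ≡ 1 and 7 ≡ 3 (mod 4), so (5/7) = +(7/5).
Reduce top mod 5: now compute (2/5).
Pull out 2: since 5 ≡ 5 (mod 8), (2/5) = -1.
Reached (1/5) = 1. Collecting the sign flips along the way, the symbol is -1.

-1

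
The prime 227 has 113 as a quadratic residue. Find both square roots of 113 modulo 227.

106, 121

Since 227 ≡ 3 (mod 4), a square root of 113 is 113^((227+1)/4) = 113^57 mod 227.
Repeated squaring: 113^2≡57, 113^4≡71, 113^8≡47, 113^16≡166, 113^32≡89 (mod 227).
113^57 = 113^(32+16+8+1) ≡ 121 (mod 227).
Check: 121² = 14641 ≡ 113 (mod 227). The two roots are 106 and 121.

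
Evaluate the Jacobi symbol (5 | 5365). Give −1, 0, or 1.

Reciprocity: 5 ≡ 1 and 5365 ≡ 1 (mod 4), so (5/5365) = +(5365/5).
Reduce top mod 5: now compute (0/5).
Top reduces to 0: gcd > 1, so the symbol is 0.

0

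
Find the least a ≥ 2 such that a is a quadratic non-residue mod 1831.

(2/1831) = +1, so 2 is a residue.
(3/1831) = −1, so 3 is the smallest positive non-residue mod 1831.

3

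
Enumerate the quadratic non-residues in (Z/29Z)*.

2 3 8 10 11 12 14 15 17 18 19 21 26 27

Square k = 1,…,14 (k and 29−k give the same square):
1²=1, 2²=4, 3²=9, 4²=16, 5²=25, 6²≡7, 7²≡20, 8²≡6, 9²≡23, 10²≡13, 11²≡5, 12²≡28, 13²≡24, 14²≡22 (mod 29).
The residues are {1, 4, 5, 6, 7, 9, 13, 16, 20, 22, 23, 24, 25, 28}; the non-residues are the remaining 14 nonzero classes.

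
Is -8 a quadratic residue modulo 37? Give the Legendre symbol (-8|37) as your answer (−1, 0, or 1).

-1

Euler's criterion: (-8/37) ≡ 29^18 (mod 37).
29^2 ≡ 27 (mod 37)
29^4 ≡ 26 (mod 37)
29^8 ≡ 10 (mod 37)
29^16 ≡ 26 (mod 37)
29^18 = 29^(16+2) ≡ 36 (mod 37).
Result is 36 ≡ −1, so (-8/37) = −1.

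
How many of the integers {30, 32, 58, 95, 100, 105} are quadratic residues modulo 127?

3

(30/127) = +1 → QR.
(32/127) = +1 → QR.
(58/127) = -1 → non-residue.
(95/127) = -1 → non-residue.
(100/127) = +1 → QR.
(105/127) = -1 → non-residue.
Total quadratic residues among the 6: 3.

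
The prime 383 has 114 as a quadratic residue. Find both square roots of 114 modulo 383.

74, 309

Since 383 ≡ 3 (mod 4), a square root of 114 is 114^((383+1)/4) = 114^96 mod 383.
Repeated squaring: 114^2≡357, 114^4≡293, 114^8≡57, 114^16≡185, 114^32≡138, 114^64≡277 (mod 383).
114^96 = 114^(64+32) ≡ 309 (mod 383).
Check: 309² = 95481 ≡ 114 (mod 383). The two roots are 74 and 309.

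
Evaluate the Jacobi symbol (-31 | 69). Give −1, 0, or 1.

First reduce: -31 ≡ 38 (mod 69).
Pull out 2: since 69 ≡ 5 (mod 8), (2/69) = -1.
Reciprocity: 19 ≡ 3 and 69 ≡ 1 (mod 4), so (19/69) = +(69/19).
Reduce top mod 19: now compute (12/19).
Pull out 2^2: since 19 ≡ 3 (mod 8), (2/19) = -1, so (2/19)^2 = +1.
Reciprocity: 3 ≡ 3 and 19 ≡ 3 (mod 4), so (3/19) = −(19/3).
Reduce top mod 3: now compute (1/3).
Reached (1/3) = 1. Collecting the sign flips along the way, the symbol is +1.

1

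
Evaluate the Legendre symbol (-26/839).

1

Euler's criterion: (-26/839) ≡ 813^419 (mod 839).
813^2 ≡ 676 (mod 839)
813^4 ≡ 560 (mod 839)
813^8 ≡ 653 (mod 839)
813^16 ≡ 197 (mod 839)
813^32 ≡ 215 (mod 839)
813^64 ≡ 80 (mod 839)
813^128 ≡ 527 (mod 839)
813^256 ≡ 20 (mod 839)
813^419 = 813^(256+128+32+2+1) ≡ 1 (mod 839).
Result is 1, so (-26/839) = 1.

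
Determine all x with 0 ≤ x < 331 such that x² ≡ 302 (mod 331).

77, 254

Since 331 ≡ 3 (mod 4), a square root of 302 is 302^((331+1)/4) = 302^83 mod 331.
Repeated squaring: 302^2≡179, 302^4≡265, 302^8≡53, 302^16≡161, 302^32≡103, 302^64≡17 (mod 331).
302^83 = 302^(64+16+2+1) ≡ 77 (mod 331).
Check: 77² = 5929 ≡ 302 (mod 331). The two roots are 77 and 254.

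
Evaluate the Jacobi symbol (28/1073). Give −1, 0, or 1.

Pull out 2^2: since 1073 ≡ 1 (mod 8), (2/1073) = +1, so (2/1073)^2 = +1.
Reciprocity: 7 ≡ 3 and 1073 ≡ 1 (mod 4), so (7/1073) = +(1073/7).
Reduce top mod 7: now compute (2/7).
Pull out 2: since 7 ≡ 7 (mod 8), (2/7) = +1.
Reached (1/7) = 1. Collecting the sign flips along the way, the symbol is +1.

1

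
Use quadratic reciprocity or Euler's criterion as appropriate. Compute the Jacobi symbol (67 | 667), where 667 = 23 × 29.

-1

Reciprocity: 67 ≡ 3 and 667 ≡ 3 (mod 4), so (67/667) = −(667/67).
Reduce top mod 67: now compute (64/67).
Pull out 2^6: since 67 ≡ 3 (mod 8), (2/67) = -1, so (2/67)^6 = +1.
Reached (1/67) = 1. Collecting the sign flips along the way, the symbol is -1.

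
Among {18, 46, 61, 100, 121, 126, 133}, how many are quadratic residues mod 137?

6

(18/137) = +1 → QR.
(46/137) = -1 → non-residue.
(61/137) = +1 → QR.
(100/137) = +1 → QR.
(121/137) = +1 → QR.
(126/137) = +1 → QR.
(133/137) = +1 → QR.
Total quadratic residues among the 7: 6.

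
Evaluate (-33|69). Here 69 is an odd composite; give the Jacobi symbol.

0

First reduce: -33 ≡ 36 (mod 69).
Pull out 2^2: since 69 ≡ 5 (mod 8), (2/69) = -1, so (2/69)^2 = +1.
Reciprocity: 9 ≡ 1 and 69 ≡ 1 (mod 4), so (9/69) = +(69/9).
Reduce top mod 9: now compute (6/9).
Pull out 2: since 9 ≡ 1 (mod 8), (2/9) = +1.
Reciprocity: 3 ≡ 3 and 9 ≡ 1 (mod 4), so (3/9) = +(9/3).
Reduce top mod 3: now compute (0/3).
Top reduces to 0: gcd > 1, so the symbol is 0.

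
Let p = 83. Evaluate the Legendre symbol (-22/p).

1

First reduce: -22 ≡ 61 (mod 83).
Reciprocity: 61 ≡ 1 and 83 ≡ 3 (mod 4), so (61/83) = +(83/61).
Reduce top mod 61: now compute (22/61).
Pull out 2: since 61 ≡ 5 (mod 8), (2/61) = -1.
Reciprocity: 11 ≡ 3 and 61 ≡ 1 (mod 4), so (11/61) = +(61/11).
Reduce top mod 11: now compute (6/11).
Pull out 2: since 11 ≡ 3 (mod 8), (2/11) = -1.
Reciprocity: 3 ≡ 3 and 11 ≡ 3 (mod 4), so (3/11) = −(11/3).
Reduce top mod 3: now compute (2/3).
Pull out 2: since 3 ≡ 3 (mod 8), (2/3) = -1.
Reached (1/3) = 1. Collecting the sign flips along the way, the symbol is +1.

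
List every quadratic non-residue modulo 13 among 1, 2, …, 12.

2, 5, 6, 7, 8, 11

Square k = 1,…,6 (k and 13−k give the same square):
1²=1, 2²=4, 3²=9, 4²≡3, 5²≡12, 6²≡10 (mod 13).
The residues are {1, 3, 4, 9, 10, 12}; the non-residues are the remaining 6 nonzero classes.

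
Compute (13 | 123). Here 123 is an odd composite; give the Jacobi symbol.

-1

Reciprocity: 13 ≡ 1 and 123 ≡ 3 (mod 4), so (13/123) = +(123/13).
Reduce top mod 13: now compute (6/13).
Pull out 2: since 13 ≡ 5 (mod 8), (2/13) = -1.
Reciprocity: 3 ≡ 3 and 13 ≡ 1 (mod 4), so (3/13) = +(13/3).
Reduce top mod 3: now compute (1/3).
Reached (1/3) = 1. Collecting the sign flips along the way, the symbol is -1.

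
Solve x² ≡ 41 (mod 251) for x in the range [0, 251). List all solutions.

Since 251 ≡ 3 (mod 4), a square root of 41 is 41^((251+1)/4) = 41^63 mod 251.
Repeated squaring: 41^2≡175, 41^4≡3, 41^8≡9, 41^16≡81, 41^32≡35 (mod 251).
41^63 = 41^(32+16+8+4+2+1) ≡ 36 (mod 251).
Check: 36² = 1296 ≡ 41 (mod 251). The two roots are 36 and 215.

36, 215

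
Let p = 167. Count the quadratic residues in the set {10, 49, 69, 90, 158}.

(10/167) = -1 → non-residue.
(49/167) = +1 → QR.
(69/167) = -1 → non-residue.
(90/167) = -1 → non-residue.
(158/167) = -1 → non-residue.
Total quadratic residues among the 5: 1.

1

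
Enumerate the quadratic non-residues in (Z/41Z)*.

3,6,7,11,12,13,14,15,17,19,22,24,26,27,28,29,30,34,35,38

Square k = 1,…,20 (k and 41−k give the same square):
1²=1, 2²=4, 3²=9, 4²=16, 5²=25, 6²=36, 7²≡8, 8²≡23, 9²≡40, 10²≡18, 11²≡39, 12²≡21, 13²≡5, 14²≡32, 15²≡20, 16²≡10, 17²≡2, 18²≡37, 19²≡33, 20²≡31 (mod 41).
The residues are {1, 2, 4, 5, 8, 9, 10, 16, 18, 20, 21, 23, 25, 31, 32, 33, 36, 37, 39, 40}; the non-residues are the remaining 20 nonzero classes.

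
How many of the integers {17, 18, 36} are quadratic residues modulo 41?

(17/41) = -1 → non-residue.
(18/41) = +1 → QR.
(36/41) = +1 → QR.
Total quadratic residues among the 3: 2.

2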